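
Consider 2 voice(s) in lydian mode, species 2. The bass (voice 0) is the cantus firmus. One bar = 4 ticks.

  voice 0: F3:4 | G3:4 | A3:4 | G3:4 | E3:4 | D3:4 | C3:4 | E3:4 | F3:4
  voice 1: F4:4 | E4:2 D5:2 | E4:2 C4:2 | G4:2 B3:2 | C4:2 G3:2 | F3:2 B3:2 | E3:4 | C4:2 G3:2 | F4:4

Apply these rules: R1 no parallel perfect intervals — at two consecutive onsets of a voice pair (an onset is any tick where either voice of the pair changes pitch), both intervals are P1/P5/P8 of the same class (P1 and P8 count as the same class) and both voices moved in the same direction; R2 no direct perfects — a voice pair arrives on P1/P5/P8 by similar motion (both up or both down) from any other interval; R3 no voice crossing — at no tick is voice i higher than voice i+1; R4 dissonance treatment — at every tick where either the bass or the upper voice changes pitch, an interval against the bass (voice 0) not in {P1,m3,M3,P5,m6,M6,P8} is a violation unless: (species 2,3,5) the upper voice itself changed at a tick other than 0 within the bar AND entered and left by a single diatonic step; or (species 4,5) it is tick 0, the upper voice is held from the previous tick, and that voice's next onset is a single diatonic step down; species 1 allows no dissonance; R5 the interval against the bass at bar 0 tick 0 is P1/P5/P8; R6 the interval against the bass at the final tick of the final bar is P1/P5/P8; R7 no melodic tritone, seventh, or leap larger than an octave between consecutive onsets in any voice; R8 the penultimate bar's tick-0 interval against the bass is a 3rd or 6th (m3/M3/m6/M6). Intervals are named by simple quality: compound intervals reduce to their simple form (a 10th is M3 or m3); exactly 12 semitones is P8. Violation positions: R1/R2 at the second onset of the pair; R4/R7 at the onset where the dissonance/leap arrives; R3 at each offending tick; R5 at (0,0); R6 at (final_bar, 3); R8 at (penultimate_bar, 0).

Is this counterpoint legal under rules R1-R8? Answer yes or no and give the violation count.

No (5 violations)

bar 0: v0=F3 v1=F4 (P8)
bar 1: v0=G3 v1=E4 (M6)
bar 2: v0=A3 v1=E4 (P5)
bar 3: v0=G3 v1=G4 (P8)
bar 4: v0=E3 v1=C4 (m6)
bar 5: v0=D3 v1=F3 (m3)
bar 6: v0=C3 v1=E3 (M3)
bar 7: v0=E3 v1=C4 (m6)
bar 8: v0=F3 v1=F4 (P8)
  R7 @ bar1.2: E4->D5 leap 10st
  R7 @ bar2.0: D5->E4 leap 10st
  R7 @ bar5.2: F3->B3 leap 6st
  R2 @ bar8.0: E3/G3 m3 -> F3/F4 P8 similar
  R7 @ bar8.0: G3->F4 leap 10st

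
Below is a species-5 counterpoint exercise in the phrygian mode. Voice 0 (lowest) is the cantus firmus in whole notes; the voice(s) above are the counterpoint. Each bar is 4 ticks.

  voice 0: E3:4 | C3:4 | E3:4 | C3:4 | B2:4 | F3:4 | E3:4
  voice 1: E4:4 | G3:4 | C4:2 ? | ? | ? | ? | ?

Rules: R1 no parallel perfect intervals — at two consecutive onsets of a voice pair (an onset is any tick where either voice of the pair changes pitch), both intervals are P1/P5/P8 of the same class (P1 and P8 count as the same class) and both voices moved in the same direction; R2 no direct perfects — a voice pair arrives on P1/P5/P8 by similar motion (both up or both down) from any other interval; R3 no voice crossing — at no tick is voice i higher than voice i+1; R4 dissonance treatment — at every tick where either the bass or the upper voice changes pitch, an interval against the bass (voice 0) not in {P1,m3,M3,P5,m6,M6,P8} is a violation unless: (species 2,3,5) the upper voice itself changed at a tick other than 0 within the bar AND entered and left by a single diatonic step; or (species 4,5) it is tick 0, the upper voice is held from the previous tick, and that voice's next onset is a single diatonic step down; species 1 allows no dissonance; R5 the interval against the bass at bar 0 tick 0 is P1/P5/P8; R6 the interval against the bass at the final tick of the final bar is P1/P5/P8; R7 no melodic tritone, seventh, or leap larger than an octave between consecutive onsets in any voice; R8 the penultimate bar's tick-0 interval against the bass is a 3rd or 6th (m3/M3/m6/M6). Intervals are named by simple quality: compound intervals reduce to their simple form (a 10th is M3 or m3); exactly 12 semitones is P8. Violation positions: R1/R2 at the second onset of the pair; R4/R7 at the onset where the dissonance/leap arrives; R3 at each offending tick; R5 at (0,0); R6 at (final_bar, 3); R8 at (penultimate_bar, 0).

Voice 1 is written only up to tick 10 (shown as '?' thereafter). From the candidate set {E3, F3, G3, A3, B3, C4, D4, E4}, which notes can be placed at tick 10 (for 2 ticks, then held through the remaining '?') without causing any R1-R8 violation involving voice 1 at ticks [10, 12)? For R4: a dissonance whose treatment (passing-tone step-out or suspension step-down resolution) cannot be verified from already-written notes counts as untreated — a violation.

{B3, C4, E3, E4, G3}

E3: legal
F3: violates R4
G3: legal
A3: violates R4
B3: legal
C4: legal
D4: violates R4
E4: legal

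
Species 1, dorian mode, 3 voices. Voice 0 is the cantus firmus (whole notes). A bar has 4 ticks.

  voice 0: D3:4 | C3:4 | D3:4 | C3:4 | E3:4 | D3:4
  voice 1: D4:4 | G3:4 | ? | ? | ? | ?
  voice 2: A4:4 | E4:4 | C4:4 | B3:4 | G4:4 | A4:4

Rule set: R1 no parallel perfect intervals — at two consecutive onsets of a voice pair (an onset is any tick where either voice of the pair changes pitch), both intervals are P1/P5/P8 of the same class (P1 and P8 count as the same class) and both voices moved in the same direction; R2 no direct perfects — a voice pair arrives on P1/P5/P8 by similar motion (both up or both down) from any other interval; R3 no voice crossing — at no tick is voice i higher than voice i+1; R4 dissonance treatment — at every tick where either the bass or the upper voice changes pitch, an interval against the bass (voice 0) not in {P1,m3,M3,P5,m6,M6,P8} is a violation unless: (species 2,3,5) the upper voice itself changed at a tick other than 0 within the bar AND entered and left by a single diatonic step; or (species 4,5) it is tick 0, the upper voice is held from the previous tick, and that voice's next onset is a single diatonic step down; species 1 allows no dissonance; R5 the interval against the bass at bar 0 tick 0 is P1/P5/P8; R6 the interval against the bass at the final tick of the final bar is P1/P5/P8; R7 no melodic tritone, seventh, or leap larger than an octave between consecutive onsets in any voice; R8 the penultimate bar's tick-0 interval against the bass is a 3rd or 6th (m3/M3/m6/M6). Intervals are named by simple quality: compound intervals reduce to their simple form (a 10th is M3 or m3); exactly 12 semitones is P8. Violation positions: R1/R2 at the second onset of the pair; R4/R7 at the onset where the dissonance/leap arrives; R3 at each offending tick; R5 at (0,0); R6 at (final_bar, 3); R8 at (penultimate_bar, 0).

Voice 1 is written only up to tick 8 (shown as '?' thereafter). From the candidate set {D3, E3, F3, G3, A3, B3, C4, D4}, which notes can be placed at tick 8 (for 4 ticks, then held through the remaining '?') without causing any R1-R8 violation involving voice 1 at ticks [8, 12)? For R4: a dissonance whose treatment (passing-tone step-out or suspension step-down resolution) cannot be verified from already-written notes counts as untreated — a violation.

{B3, D3}

D3: legal
E3: violates R4
F3: violates R2
G3: violates R4
A3: violates R1
B3: legal
C4: violates R4
D4: violates R2,R3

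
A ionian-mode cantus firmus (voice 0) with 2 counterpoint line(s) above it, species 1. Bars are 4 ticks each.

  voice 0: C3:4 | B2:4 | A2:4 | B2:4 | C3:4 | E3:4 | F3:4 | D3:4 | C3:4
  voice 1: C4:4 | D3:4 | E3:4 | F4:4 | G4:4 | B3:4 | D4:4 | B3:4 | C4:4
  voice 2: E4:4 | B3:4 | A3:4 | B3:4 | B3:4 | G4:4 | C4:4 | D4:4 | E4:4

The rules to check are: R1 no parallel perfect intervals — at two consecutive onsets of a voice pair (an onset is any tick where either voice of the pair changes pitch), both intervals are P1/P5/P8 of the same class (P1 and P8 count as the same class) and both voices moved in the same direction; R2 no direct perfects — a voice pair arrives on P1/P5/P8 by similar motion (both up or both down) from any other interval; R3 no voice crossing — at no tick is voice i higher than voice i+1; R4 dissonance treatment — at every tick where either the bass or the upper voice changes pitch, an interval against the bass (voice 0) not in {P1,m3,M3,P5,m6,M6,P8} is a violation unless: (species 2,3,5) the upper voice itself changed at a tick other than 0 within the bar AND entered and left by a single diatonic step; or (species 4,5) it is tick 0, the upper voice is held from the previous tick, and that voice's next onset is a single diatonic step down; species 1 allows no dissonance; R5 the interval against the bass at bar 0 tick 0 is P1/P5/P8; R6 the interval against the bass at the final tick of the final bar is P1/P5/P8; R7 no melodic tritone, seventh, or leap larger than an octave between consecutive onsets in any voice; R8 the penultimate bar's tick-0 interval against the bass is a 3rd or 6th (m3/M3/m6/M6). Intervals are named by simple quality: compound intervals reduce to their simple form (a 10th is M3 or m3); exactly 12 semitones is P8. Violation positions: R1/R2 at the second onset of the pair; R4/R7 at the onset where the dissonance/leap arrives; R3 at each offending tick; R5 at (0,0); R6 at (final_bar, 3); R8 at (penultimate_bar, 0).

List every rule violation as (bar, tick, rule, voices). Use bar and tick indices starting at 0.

bar 0: v0=C3 v1=C4 v2=E4 downbeat M3
bar 1: v0=B2 v1=D3 v2=B3 downbeat P8
bar 2: v0=A2 v1=E3 v2=A3 downbeat P8
bar 3: v0=B2 v1=F4 v2=B3 downbeat P8
bar 4: v0=C3 v1=G4 v2=B3 downbeat M7
bar 5: v0=E3 v1=B3 v2=G4 downbeat m3
bar 6: v0=F3 v1=D4 v2=C4 downbeat P5
bar 7: v0=D3 v1=B3 v2=D4 downbeat P8
bar 8: v0=C3 v1=C4 v2=E4 downbeat M3
  -> R5 @ bar 0 tick 0 v(0, 2): opens on M3
  -> R2 @ bar 1 tick 0 v(0, 2): C3/E4 M3 -> B2/B3 P8 similar
  -> R7 @ bar 1 tick 0 v(1,): C4->D3 leap 10st
  -> R1 @ bar 2 tick 0 v(0, 2): B2/B3 P8 -> A2/A3 P8 similar
  -> R1 @ bar 3 tick 0 v(0, 2): A2/A3 P8 -> B2/B3 P8 similar
  -> R3 @ bar 3 tick 0 v(1, 2): F4 above B3
  -> R4 @ bar 3 tick 0 v(0, 1): B2/F4 TT untreated
  -> R7 @ bar 3 tick 0 v(1,): E3->F4 leap 13st
  -> R3 @ bar 3 tick 1 v(1, 2): F4 above B3
  -> R3 @ bar 3 tick 2 v(1, 2): F4 above B3
  -> R3 @ bar 3 tick 3 v(1, 2): F4 above B3
  -> R2 @ bar 4 tick 0 v(0, 1): B2/F4 TT -> C3/G4 P5 similar
  -> R3 @ bar 4 tick 0 v(1, 2): G4 above B3
  -> R4 @ bar 4 tick 0 v(0, 2): C3/B3 M7 untreated
  -> R3 @ bar 4 tick 1 v(1, 2): G4 above B3
  -> R3 @ bar 4 tick 2 v(1, 2): G4 above B3
  -> R3 @ bar 4 tick 3 v(1, 2): G4 above B3
  -> R3 @ bar 6 tick 0 v(1, 2): D4 above C4
  -> R3 @ bar 6 tick 1 v(1, 2): D4 above C4
  -> R3 @ bar 6 tick 2 v(1, 2): D4 above C4
  -> R3 @ bar 6 tick 3 v(1, 2): D4 above C4
  -> R8 @ bar 7 tick 0 v(0, 2): penult P8 not 3rd/6th
  -> R6 @ bar 8 tick 3 v(0, 2): closes on M3

(0, 0, R5, (0, 2))
(1, 0, R2, (0, 2))
(1, 0, R7, (1,))
(2, 0, R1, (0, 2))
(3, 0, R1, (0, 2))
(3, 0, R3, (1, 2))
(3, 0, R4, (0, 1))
(3, 0, R7, (1,))
(3, 1, R3, (1, 2))
(3, 2, R3, (1, 2))
(3, 3, R3, (1, 2))
(4, 0, R2, (0, 1))
(4, 0, R3, (1, 2))
(4, 0, R4, (0, 2))
(4, 1, R3, (1, 2))
(4, 2, R3, (1, 2))
(4, 3, R3, (1, 2))
(6, 0, R3, (1, 2))
(6, 1, R3, (1, 2))
(6, 2, R3, (1, 2))
(6, 3, R3, (1, 2))
(7, 0, R8, (0, 2))
(8, 3, R6, (0, 2))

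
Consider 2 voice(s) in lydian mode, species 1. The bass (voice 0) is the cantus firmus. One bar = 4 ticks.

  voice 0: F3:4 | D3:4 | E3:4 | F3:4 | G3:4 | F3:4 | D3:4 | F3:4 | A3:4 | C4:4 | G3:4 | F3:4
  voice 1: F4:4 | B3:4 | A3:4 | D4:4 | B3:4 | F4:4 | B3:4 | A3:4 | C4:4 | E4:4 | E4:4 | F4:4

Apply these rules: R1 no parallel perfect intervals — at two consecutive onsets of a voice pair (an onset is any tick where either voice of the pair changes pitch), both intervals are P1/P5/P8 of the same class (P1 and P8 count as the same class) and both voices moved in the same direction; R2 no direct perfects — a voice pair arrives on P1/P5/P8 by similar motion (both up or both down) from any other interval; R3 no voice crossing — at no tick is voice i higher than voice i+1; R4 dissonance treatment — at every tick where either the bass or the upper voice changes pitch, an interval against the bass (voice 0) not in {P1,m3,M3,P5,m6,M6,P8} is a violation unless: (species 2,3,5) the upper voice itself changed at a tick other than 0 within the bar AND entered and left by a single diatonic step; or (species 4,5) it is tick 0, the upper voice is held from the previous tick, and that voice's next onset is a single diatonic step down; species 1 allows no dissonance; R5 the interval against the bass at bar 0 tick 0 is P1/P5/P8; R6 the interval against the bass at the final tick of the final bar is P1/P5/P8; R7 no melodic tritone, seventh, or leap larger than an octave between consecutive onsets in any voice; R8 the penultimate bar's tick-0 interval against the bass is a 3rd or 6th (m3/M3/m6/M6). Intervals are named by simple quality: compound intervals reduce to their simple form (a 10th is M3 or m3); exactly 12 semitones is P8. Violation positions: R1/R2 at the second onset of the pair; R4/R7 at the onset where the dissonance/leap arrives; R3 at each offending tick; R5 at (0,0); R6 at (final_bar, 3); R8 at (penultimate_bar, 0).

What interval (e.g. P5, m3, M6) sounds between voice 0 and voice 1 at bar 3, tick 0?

voice 0=F3 voice 1=D4 -> M6

M6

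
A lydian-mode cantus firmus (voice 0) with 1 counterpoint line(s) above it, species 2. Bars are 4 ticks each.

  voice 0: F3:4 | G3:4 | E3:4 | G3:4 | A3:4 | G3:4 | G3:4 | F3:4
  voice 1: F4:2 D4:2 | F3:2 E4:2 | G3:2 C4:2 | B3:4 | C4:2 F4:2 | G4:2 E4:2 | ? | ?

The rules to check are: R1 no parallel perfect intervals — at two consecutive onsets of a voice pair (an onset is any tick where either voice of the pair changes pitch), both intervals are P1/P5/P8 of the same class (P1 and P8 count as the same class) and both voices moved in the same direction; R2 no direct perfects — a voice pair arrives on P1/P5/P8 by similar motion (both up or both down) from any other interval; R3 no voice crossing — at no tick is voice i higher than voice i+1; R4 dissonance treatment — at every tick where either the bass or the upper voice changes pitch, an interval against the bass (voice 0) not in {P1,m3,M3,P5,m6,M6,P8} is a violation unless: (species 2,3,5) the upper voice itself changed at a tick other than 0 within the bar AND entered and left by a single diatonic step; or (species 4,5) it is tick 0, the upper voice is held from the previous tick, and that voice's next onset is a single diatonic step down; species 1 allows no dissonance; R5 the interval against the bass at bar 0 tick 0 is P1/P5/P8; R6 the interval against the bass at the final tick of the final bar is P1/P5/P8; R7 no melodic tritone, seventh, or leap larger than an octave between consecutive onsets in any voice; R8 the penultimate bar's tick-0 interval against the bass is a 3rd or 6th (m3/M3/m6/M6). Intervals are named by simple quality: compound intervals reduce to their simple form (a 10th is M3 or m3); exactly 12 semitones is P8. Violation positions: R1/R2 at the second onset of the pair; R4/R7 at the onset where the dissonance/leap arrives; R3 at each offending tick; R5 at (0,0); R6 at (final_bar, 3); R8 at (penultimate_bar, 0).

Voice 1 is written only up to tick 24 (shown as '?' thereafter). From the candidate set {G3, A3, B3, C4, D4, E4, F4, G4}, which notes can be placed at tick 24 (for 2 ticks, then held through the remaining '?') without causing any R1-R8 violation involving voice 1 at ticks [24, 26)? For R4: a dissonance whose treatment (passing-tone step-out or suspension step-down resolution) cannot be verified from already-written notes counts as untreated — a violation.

{B3, E4}

G3: violates R8
A3: violates R4,R8
B3: legal
C4: violates R4,R8
D4: violates R8
E4: legal
F4: violates R4,R8
G4: violates R8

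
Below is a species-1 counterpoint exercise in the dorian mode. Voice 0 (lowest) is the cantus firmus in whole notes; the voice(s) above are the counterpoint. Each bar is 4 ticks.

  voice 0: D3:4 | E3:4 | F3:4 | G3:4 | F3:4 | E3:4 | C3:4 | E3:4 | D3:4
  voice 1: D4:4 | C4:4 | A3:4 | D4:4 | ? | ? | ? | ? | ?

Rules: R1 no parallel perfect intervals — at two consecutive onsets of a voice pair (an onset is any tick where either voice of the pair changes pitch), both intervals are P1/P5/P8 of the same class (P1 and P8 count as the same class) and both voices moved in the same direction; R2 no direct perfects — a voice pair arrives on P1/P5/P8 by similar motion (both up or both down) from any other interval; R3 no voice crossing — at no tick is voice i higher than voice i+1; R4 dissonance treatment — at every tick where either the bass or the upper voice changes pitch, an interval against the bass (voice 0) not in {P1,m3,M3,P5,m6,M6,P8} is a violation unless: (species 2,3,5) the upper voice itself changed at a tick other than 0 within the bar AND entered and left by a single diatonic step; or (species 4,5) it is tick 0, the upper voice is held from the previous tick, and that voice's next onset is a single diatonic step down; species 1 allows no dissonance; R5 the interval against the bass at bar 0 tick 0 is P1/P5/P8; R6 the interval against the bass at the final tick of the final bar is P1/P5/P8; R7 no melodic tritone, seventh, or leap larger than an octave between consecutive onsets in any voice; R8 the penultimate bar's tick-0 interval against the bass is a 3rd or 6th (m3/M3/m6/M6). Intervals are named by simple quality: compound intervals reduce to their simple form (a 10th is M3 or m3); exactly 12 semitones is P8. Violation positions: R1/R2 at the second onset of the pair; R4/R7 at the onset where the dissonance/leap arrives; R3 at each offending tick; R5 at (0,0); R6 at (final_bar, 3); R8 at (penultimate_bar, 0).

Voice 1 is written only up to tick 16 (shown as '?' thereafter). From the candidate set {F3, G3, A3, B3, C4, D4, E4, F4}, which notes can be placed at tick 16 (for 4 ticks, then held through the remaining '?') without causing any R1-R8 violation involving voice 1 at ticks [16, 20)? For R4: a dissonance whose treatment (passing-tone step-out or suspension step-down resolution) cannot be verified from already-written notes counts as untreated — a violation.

{A3, D4, F4}

F3: violates R2
G3: violates R4
A3: legal
B3: violates R4
C4: violates R1
D4: legal
E4: violates R4
F4: legal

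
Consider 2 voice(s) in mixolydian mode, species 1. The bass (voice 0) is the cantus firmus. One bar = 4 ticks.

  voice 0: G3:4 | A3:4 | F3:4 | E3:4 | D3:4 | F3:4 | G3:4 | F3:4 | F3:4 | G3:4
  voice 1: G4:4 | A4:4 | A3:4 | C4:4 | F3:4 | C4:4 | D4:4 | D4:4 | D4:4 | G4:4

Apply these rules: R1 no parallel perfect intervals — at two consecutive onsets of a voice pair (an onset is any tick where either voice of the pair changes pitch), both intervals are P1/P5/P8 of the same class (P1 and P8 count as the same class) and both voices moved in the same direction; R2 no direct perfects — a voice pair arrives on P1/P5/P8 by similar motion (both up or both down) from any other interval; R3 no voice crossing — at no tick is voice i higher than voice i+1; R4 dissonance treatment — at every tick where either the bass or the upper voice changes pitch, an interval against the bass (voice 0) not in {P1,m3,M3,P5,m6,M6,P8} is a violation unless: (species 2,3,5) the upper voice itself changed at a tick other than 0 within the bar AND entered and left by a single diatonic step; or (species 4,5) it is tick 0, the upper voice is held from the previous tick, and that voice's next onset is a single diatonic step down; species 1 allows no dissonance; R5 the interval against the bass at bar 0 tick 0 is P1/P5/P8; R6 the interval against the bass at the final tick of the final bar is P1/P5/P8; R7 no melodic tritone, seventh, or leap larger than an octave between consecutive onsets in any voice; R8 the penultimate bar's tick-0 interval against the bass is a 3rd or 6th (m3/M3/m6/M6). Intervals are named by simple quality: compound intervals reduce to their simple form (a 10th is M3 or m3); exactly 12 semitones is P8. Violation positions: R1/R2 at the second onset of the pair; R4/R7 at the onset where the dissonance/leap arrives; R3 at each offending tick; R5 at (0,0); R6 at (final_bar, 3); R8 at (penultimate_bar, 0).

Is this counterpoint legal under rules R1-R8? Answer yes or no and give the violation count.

No (4 violations)

bar 0: v0=G3 v1=G4 (P8)
bar 1: v0=A3 v1=A4 (P8)
bar 2: v0=F3 v1=A3 (M3)
bar 3: v0=E3 v1=C4 (m6)
bar 4: v0=D3 v1=F3 (m3)
bar 5: v0=F3 v1=C4 (P5)
bar 6: v0=G3 v1=D4 (P5)
bar 7: v0=F3 v1=D4 (M6)
bar 8: v0=F3 v1=D4 (M6)
bar 9: v0=G3 v1=G4 (P8)
  R1 @ bar1.0: G3/G4 P8 -> A3/A4 P8 similar
  R2 @ bar5.0: D3/F3 m3 -> F3/C4 P5 similar
  R1 @ bar6.0: F3/C4 P5 -> G3/D4 P5 similar
  R2 @ bar9.0: F3/D4 M6 -> G3/G4 P8 similar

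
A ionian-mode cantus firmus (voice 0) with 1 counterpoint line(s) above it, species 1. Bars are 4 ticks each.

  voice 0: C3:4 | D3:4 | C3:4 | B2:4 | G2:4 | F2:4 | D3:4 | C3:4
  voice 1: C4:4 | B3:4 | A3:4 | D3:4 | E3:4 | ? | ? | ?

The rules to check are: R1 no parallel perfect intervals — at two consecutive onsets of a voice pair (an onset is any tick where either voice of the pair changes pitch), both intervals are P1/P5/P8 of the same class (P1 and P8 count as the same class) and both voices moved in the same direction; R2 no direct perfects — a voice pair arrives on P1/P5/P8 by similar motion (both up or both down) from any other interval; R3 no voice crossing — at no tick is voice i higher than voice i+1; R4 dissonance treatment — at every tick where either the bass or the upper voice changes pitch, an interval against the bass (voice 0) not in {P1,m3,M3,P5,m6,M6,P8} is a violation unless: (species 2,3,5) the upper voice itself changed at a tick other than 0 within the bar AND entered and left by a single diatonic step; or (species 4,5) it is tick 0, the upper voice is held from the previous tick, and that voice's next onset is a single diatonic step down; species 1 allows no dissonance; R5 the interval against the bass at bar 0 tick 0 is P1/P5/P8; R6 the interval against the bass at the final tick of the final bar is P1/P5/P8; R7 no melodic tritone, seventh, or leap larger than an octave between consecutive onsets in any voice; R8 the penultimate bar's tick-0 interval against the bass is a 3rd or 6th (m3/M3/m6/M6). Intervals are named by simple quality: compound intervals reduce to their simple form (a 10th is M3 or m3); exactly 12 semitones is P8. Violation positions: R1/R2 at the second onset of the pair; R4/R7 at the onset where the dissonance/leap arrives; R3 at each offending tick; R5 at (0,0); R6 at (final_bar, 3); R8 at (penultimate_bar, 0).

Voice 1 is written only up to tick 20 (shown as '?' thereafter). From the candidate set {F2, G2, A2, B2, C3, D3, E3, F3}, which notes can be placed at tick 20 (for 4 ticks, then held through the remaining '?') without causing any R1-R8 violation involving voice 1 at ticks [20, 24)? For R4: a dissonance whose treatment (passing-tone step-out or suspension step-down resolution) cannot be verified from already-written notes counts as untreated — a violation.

F2: violates R2,R7
G2: violates R4
A2: legal
B2: violates R4
C3: violates R2
D3: legal
E3: violates R4
F3: legal

{A2, D3, F3}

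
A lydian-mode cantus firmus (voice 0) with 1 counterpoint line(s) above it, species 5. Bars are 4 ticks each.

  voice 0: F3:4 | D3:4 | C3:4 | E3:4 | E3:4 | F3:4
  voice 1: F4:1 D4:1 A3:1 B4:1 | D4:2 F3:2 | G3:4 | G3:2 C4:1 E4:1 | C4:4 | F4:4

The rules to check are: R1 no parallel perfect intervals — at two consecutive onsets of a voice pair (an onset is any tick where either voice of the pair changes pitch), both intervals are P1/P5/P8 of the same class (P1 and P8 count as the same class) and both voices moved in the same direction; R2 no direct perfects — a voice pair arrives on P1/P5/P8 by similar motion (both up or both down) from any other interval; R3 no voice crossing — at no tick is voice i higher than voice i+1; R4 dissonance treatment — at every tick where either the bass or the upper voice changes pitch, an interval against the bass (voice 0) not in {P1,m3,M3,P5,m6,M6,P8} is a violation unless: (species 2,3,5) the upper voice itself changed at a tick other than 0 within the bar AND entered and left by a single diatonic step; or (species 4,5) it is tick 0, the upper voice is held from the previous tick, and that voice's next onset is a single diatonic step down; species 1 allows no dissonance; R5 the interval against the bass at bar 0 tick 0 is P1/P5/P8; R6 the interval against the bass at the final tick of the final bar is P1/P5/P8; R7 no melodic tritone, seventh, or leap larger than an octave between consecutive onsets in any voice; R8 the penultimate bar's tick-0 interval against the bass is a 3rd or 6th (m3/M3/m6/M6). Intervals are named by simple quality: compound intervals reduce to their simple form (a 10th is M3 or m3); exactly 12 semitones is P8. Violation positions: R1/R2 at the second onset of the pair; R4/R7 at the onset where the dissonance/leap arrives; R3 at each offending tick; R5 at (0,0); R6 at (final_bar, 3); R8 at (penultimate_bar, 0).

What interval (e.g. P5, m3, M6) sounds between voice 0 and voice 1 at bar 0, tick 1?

voice 0=F3 voice 1=D4 -> M6

M6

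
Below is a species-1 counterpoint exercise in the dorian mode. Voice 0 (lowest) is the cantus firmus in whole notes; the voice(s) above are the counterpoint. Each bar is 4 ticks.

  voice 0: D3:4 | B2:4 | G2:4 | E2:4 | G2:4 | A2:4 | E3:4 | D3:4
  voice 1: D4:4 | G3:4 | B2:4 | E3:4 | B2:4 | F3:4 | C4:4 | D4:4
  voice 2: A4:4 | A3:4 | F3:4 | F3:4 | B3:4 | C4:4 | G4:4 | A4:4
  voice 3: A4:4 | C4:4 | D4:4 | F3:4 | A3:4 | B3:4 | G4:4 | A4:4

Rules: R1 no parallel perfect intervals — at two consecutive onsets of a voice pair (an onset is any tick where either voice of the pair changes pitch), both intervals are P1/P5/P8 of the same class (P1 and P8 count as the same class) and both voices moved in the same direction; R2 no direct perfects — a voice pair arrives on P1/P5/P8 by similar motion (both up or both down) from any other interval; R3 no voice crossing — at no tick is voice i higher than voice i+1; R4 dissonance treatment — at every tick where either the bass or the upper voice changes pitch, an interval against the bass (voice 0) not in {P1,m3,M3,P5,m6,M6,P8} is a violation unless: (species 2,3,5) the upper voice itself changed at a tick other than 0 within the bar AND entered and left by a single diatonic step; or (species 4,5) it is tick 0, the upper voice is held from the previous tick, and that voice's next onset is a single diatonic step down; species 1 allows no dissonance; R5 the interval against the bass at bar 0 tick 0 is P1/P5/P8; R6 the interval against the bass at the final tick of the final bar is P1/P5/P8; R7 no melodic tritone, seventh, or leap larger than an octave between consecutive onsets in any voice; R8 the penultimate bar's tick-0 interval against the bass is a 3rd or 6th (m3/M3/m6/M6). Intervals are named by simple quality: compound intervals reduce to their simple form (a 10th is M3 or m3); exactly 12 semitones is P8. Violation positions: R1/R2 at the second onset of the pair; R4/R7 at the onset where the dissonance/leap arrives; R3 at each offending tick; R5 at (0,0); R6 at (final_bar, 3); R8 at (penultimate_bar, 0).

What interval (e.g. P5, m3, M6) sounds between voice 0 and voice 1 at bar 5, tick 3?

voice 0=A2 voice 1=F3 -> m6

m6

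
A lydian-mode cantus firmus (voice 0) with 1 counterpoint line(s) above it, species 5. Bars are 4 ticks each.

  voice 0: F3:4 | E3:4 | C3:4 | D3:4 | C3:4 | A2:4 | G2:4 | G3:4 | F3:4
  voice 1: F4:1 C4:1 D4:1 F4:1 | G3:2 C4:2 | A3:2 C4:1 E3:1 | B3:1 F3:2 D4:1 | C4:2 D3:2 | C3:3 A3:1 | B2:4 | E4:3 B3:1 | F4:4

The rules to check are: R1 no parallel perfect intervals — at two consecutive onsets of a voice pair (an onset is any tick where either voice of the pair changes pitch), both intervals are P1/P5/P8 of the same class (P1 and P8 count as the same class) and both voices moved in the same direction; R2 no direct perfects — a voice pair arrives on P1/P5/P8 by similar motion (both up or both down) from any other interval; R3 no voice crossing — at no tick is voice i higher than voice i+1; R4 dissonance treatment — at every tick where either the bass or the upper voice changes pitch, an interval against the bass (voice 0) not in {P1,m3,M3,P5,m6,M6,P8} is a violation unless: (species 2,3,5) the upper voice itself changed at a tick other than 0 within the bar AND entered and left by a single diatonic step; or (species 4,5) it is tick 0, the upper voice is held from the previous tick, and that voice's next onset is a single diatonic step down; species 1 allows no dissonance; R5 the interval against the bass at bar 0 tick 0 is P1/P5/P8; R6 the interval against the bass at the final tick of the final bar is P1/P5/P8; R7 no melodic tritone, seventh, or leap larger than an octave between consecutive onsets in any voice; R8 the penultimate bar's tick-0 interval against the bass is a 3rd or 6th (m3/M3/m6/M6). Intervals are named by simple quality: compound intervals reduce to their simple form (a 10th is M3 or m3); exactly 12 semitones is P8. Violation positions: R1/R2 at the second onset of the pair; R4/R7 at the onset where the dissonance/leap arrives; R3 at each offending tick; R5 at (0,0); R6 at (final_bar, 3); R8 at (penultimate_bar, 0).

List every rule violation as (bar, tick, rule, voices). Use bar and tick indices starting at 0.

(1, 0, R7, (1,))
(3, 1, R7, (1,))
(4, 0, R1, (0, 1))
(4, 2, R4, (0, 1))
(4, 2, R7, (1,))
(6, 0, R7, (1,))
(7, 0, R7, (1,))
(8, 0, R7, (1,))

bar 0: v0=F3 v1=F4 downbeat P8
bar 1: v0=E3 v1=G3 downbeat m3
bar 2: v0=C3 v1=A3 downbeat M6
bar 3: v0=D3 v1=B3 downbeat M6
bar 4: v0=C3 v1=C4 downbeat P8
bar 5: v0=A2 v1=C3 downbeat m3
bar 6: v0=G2 v1=B2 downbeat M3
bar 7: v0=G3 v1=E4 downbeat M6
bar 8: v0=F3 v1=F4 downbeat P8
  -> R7 @ bar 1 tick 0 v(1,): F4->G3 leap 10st
  -> R7 @ bar 3 tick 1 v(1,): B3->F3 leap 6st
  -> R1 @ bar 4 tick 0 v(0, 1): D3/D4 P8 -> C3/C4 P8 similar
  -> R4 @ bar 4 tick 2 v(0, 1): C3/D3 M2 untreated
  -> R7 @ bar 4 tick 2 v(1,): C4->D3 leap 10st
  -> R7 @ bar 6 tick 0 v(1,): A3->B2 leap 10st
  -> R7 @ bar 7 tick 0 v(1,): B2->E4 leap 17st
  -> R7 @ bar 8 tick 0 v(1,): B3->F4 leap 6st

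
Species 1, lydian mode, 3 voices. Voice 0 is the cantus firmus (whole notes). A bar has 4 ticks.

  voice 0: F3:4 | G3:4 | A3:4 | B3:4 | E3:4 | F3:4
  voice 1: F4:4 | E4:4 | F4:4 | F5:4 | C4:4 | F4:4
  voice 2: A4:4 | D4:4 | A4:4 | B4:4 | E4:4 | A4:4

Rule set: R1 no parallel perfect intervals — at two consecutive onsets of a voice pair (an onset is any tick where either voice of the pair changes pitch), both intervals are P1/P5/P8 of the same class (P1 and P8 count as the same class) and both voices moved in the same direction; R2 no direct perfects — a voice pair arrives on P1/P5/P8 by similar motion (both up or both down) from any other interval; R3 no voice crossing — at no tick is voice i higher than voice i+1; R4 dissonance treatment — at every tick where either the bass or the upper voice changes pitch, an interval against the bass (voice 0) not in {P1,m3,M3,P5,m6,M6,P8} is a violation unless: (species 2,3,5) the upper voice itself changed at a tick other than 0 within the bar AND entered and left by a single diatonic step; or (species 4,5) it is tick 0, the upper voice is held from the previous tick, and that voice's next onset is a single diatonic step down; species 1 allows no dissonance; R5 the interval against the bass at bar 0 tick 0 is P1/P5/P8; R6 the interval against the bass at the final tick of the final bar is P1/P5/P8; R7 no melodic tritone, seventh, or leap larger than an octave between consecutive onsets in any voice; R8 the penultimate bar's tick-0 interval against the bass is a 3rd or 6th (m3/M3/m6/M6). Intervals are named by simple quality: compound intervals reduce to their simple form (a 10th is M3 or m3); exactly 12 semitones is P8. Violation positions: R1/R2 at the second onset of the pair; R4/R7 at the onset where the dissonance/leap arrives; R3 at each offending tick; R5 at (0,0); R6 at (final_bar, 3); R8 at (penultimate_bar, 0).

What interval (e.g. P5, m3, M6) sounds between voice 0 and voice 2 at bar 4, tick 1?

voice 0=E3 voice 2=E4 -> P8

P8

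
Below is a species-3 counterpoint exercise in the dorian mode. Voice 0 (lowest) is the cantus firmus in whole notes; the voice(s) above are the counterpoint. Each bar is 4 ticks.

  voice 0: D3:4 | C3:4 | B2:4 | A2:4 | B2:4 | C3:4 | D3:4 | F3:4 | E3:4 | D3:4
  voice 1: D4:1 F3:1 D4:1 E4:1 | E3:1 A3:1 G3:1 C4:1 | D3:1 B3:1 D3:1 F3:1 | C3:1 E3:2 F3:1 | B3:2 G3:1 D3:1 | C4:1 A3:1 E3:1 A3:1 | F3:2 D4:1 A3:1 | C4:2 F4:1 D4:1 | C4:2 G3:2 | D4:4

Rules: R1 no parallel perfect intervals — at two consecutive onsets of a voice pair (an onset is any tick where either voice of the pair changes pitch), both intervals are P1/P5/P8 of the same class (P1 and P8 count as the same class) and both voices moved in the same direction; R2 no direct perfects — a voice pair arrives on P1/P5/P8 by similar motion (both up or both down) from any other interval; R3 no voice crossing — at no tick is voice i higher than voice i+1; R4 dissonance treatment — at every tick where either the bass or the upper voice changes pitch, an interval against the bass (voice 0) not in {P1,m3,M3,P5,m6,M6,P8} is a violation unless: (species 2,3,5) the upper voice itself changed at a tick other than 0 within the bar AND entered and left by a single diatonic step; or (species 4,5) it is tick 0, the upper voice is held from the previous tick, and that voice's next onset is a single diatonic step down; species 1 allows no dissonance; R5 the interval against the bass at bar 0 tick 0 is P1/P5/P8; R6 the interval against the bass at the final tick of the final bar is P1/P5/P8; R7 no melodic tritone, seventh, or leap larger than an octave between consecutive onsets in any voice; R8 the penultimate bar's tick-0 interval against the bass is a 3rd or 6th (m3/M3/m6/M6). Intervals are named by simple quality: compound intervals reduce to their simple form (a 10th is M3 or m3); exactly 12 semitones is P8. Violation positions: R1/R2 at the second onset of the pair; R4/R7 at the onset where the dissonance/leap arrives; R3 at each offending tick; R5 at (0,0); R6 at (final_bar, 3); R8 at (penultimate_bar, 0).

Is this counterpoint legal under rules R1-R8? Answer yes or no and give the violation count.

No (8 violations)

bar 0: v0=D3 v1=D4 (P8)
bar 1: v0=C3 v1=E3 (M3)
bar 2: v0=B2 v1=D3 (m3)
bar 3: v0=A2 v1=C3 (m3)
bar 4: v0=B2 v1=B3 (P8)
bar 5: v0=C3 v1=C4 (P8)
bar 6: v0=D3 v1=F3 (m3)
bar 7: v0=F3 v1=C4 (P5)
bar 8: v0=E3 v1=C4 (m6)
bar 9: v0=D3 v1=D4 (P8)
  R4 @ bar0.3: D3/E4 M2 untreated
  R7 @ bar2.0: C4->D3 leap 10st
  R4 @ bar2.3: B2/F3 TT untreated
  R2 @ bar4.0: A2/F3 m6 -> B2/B3 P8 similar
  R7 @ bar4.0: F3->B3 leap 6st
  R2 @ bar5.0: B2/D3 m3 -> C3/C4 P8 similar
  R7 @ bar5.0: D3->C4 leap 10st
  R1 @ bar7.0: D3/A3 P5 -> F3/C4 P5 similar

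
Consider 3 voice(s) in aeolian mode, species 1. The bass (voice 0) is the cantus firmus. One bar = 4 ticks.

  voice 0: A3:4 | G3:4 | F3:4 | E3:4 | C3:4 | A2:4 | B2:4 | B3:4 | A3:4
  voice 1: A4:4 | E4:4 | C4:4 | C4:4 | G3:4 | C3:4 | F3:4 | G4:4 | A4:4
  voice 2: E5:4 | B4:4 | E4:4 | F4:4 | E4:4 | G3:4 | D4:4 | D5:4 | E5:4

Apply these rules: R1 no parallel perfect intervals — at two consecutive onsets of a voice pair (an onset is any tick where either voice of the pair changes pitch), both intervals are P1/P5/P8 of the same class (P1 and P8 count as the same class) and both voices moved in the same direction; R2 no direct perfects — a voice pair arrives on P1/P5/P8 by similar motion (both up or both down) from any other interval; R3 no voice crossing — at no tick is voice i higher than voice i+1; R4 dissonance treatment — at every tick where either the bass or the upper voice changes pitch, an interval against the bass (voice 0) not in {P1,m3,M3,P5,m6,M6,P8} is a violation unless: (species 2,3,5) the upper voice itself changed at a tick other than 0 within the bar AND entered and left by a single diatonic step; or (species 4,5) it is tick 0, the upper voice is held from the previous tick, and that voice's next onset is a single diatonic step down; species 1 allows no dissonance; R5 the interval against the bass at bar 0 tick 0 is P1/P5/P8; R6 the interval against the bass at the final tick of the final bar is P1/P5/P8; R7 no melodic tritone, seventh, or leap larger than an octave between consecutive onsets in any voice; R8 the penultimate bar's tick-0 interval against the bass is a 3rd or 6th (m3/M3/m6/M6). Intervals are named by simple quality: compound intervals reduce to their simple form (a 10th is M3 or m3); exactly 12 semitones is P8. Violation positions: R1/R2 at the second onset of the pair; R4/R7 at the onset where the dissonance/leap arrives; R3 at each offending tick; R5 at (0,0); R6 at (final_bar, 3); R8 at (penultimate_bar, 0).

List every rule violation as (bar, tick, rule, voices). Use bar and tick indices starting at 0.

(1, 0, R1, (1, 2))
(2, 0, R2, (0, 1))
(2, 0, R4, (0, 2))
(3, 0, R4, (0, 2))
(4, 0, R2, (0, 1))
(5, 0, R2, (1, 2))
(5, 0, R4, (0, 2))
(6, 0, R4, (0, 1))
(7, 0, R2, (1, 2))
(7, 0, R7, (1,))
(8, 0, R1, (1, 2))

bar 0: v0=A3 v1=A4 v2=E5 downbeat P5
bar 1: v0=G3 v1=E4 v2=B4 downbeat M3
bar 2: v0=F3 v1=C4 v2=E4 downbeat M7
bar 3: v0=E3 v1=C4 v2=F4 downbeat m2
bar 4: v0=C3 v1=G3 v2=E4 downbeat M3
bar 5: v0=A2 v1=C3 v2=G3 downbeat m7
bar 6: v0=B2 v1=F3 v2=D4 downbeat m3
bar 7: v0=B3 v1=G4 v2=D5 downbeat m3
bar 8: v0=A3 v1=A4 v2=E5 downbeat P5
  -> R1 @ bar 1 tick 0 v(1, 2): A4/E5 P5 -> E4/B4 P5 similar
  -> R2 @ bar 2 tick 0 v(0, 1): G3/E4 M6 -> F3/C4 P5 similar
  -> R4 @ bar 2 tick 0 v(0, 2): F3/E4 M7 untreated
  -> R4 @ bar 3 tick 0 v(0, 2): E3/F4 m2 untreated
  -> R2 @ bar 4 tick 0 v(0, 1): E3/C4 m6 -> C3/G3 P5 similar
  -> R2 @ bar 5 tick 0 v(1, 2): G3/E4 M6 -> C3/G3 P5 similar
  -> R4 @ bar 5 tick 0 v(0, 2): A2/G3 m7 untreated
  -> R4 @ bar 6 tick 0 v(0, 1): B2/F3 TT untreated
  -> R2 @ bar 7 tick 0 v(1, 2): F3/D4 M6 -> G4/D5 P5 similar
  -> R7 @ bar 7 tick 0 v(1,): F3->G4 leap 14st
  -> R1 @ bar 8 tick 0 v(1, 2): G4/D5 P5 -> A4/E5 P5 similar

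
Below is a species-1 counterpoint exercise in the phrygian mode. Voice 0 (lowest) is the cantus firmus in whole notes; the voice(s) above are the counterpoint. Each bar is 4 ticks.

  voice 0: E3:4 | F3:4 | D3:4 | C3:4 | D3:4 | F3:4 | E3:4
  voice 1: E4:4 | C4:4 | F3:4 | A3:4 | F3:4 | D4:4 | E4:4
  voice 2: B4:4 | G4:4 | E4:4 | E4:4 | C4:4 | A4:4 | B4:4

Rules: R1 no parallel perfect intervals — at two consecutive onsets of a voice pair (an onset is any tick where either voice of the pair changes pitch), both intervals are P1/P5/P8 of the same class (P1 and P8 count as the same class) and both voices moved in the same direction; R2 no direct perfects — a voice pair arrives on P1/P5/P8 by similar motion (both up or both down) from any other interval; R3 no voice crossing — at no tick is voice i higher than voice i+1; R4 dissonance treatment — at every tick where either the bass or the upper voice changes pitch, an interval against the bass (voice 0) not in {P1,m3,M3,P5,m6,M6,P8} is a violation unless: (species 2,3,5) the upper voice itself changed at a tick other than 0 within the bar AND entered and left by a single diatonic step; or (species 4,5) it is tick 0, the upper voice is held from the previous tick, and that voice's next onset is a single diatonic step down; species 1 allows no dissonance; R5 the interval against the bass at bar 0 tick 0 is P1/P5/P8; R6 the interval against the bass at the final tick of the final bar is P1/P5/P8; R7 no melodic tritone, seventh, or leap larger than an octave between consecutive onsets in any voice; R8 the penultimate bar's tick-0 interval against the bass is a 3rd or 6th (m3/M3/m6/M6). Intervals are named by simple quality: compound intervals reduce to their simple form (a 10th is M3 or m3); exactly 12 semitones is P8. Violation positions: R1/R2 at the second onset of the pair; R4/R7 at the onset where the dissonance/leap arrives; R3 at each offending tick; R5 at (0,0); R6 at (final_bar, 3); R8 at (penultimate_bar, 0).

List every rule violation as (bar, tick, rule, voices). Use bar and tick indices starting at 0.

bar 0: v0=E3 v1=E4 v2=B4 downbeat P5
bar 1: v0=F3 v1=C4 v2=G4 downbeat M2
bar 2: v0=D3 v1=F3 v2=E4 downbeat M2
bar 3: v0=C3 v1=A3 v2=E4 downbeat M3
bar 4: v0=D3 v1=F3 v2=C4 downbeat m7
bar 5: v0=F3 v1=D4 v2=A4 downbeat M3
bar 6: v0=E3 v1=E4 v2=B4 downbeat P5
  -> R1 @ bar 1 tick 0 v(1, 2): E4/B4 P5 -> C4/G4 P5 similar
  -> R4 @ bar 1 tick 0 v(0, 2): F3/G4 M2 untreated
  -> R4 @ bar 2 tick 0 v(0, 2): D3/E4 M2 untreated
  -> R1 @ bar 4 tick 0 v(1, 2): A3/E4 P5 -> F3/C4 P5 similar
  -> R4 @ bar 4 tick 0 v(0, 2): D3/C4 m7 untreated
  -> R1 @ bar 5 tick 0 v(1, 2): F3/C4 P5 -> D4/A4 P5 similar
  -> R1 @ bar 6 tick 0 v(1, 2): D4/A4 P5 -> E4/B4 P5 similar

(1, 0, R1, (1, 2))
(1, 0, R4, (0, 2))
(2, 0, R4, (0, 2))
(4, 0, R1, (1, 2))
(4, 0, R4, (0, 2))
(5, 0, R1, (1, 2))
(6, 0, R1, (1, 2))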